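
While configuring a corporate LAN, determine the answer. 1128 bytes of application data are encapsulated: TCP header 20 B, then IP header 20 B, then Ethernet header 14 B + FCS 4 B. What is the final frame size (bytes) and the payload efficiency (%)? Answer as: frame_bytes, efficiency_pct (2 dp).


TCP segment = 1128 + 20 = 1148 B
IP packet = 1148 + 20 = 1168 B
Ethernet frame = 1168 + 14 + 4 = 1186 B
Efficiency = app / frame = 1128 / 1186 = 0.951096 = 95.1096% -> 95.11% (2 dp)

1186, 95.11


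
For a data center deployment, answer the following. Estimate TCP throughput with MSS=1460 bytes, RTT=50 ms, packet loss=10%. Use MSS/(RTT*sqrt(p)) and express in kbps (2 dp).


Given: MSS = 1460 bytes, RTT = 50 ms, loss = 10%
RTT in seconds = 50 / 1000 = 0.05
Loss rate = 10% = 0.1
sqrt(loss) = sqrt(0.1) = 0.316227766017
Throughput (bytes/s) = 1460 / (0.05 * 0.316227766017) = 92338.5077
Throughput (kbps) = 92338.5077 * 8 / 1000 = 738.708061 -> 738.71 kbps (2 dp)

738.71


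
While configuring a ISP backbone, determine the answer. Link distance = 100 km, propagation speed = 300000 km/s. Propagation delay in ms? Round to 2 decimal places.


Given: distance = 100 km, speed = 300000 km/s
Delay = distance / speed = 100 / 300000 seconds
Delay in ms = 100 * 1000 / 300000
Delay = 0.3333 ms
Rounded to 2 dp = 0.33 ms

0.33


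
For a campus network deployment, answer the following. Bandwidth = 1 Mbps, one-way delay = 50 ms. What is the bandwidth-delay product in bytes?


Given: bandwidth = 1 Mbps, delay = 50 ms
BDP in bits = 1 * 10^6 * 50 / 1000
BDP in bits = 50000
BDP in bytes = 50000 / 8 = 6250

6250


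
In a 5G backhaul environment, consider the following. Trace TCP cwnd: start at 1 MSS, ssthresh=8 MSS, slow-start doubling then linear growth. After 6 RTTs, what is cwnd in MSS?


RTT 0: cwnd = 1 MSS (initial)
RTT 1: cwnd = 2 MSS (slow start, doubled)
RTT 2: cwnd = 4 MSS (slow start, doubled)
RTT 3: cwnd = 8 MSS (slow start, doubled)
RTT 4: cwnd = 9 MSS (congestion avoidance, +1)
RTT 5: cwnd = 10 MSS (congestion avoidance, +1)
RTT 6: cwnd = 11 MSS (congestion avoidance, +1)

11


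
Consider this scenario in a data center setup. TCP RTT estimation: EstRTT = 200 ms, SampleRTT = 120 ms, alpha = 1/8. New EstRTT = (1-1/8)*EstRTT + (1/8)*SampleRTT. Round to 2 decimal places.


Given: EstRTT = 200 ms, SampleRTT = 120 ms, alpha = 1/8
New EstRTT = (1 - alpha) * EstRTT + alpha * SampleRTT
(7/8) * 200 = 175
(1/8) * 120 = 15
New EstRTT = 175 + 15 = 190 ms -> 190.00 ms (2 dp)

190.00


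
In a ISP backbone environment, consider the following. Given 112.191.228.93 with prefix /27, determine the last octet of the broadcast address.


Given: IP = 112.191.228.93, prefix = /27
Host bits = 32 - 27 = 5
Network last octet = 93 AND mask = 64
Host part size = 2^5 - 1 = 31
Broadcast last octet = 64 OR 31 = 95

95


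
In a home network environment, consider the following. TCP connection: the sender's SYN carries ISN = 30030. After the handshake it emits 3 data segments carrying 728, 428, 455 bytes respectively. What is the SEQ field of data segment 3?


The SYN occupies sequence number ISN = 30030, so the first data byte is ISN + 1 = 30031.
SEQ of data segment i = (ISN + 1) + sum of payload sizes of segments 1..i-1.
Segment 1: SEQ = 30031, payload = 728 bytes
Segment 2: SEQ = 30759, payload = 428 bytes
Segment 3: SEQ = 31187, payload = 455 bytes
SEQ of segment 3 = 30031 + 728 + 428 = 31187

31187


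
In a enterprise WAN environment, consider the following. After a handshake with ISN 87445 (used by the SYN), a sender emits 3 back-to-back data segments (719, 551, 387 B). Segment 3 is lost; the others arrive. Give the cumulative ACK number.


SYN uses sequence number 87445; first data byte = ISN + 1 = 87446.
Segment 1: SEQ = 87446, len = 719 B, covers [87446, 88164]
Segment 2: SEQ = 88165, len = 551 B, covers [88165, 88715]
Segment 3: SEQ = 88716, len = 387 B, covers [88716, 89102] [LOST]
In-order data received: bytes [87446, 88715] (segments 1..2).
Segment 3 missing -> gap begins at byte 88716.
Cumulative ACK = next expected in-order byte = 87446 + 719 + 551 = 88716

88716


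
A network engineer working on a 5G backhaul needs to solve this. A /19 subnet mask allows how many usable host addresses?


Given: subnet mask /19
Host bits = 32 - 19 = 13
Total addresses = 2^13 = 8192
Usable hosts = 8192 - 2 (network + broadcast) = 8190

8190


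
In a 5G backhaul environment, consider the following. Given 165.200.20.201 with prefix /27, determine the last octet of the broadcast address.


Given: IP = 165.200.20.201, prefix = /27
Host bits = 32 - 27 = 5
Network last octet = 201 AND mask = 192
Host part size = 2^5 - 1 = 31
Broadcast last octet = 192 OR 31 = 223

223


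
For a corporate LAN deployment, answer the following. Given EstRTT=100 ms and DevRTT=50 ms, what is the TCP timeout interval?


Given: EstRTT = 100 ms, DevRTT = 50 ms
Timeout = EstRTT + 4 * DevRTT
4 * DevRTT = 4 * 50 = 200
Timeout = 100 + 200 = 300 ms

300


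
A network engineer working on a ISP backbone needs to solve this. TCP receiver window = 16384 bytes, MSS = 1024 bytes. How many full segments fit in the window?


Given: RWND = 16384 bytes, MSS = 1024 bytes
Full segments = floor(RWND / MSS)
Full segments = floor(16384 / 1024)
Full segments = floor(16.0) = 16

16


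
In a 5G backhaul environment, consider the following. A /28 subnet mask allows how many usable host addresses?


Given: subnet mask /28
Host bits = 32 - 28 = 4
Total addresses = 2^4 = 16
Usable hosts = 16 - 2 (network + broadcast) = 14

14


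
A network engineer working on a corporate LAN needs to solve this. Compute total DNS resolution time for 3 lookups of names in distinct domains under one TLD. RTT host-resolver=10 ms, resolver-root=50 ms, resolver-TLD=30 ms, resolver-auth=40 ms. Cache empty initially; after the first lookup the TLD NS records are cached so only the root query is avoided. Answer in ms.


Lookup 1 (cold cache): local + root + TLD + auth = 10 + 50 + 30 + 40 = 130 ms
Lookups 2..3 (TLD NS cached -> skip root; new domain -> still ask TLD and auth): local + TLD + auth = 10 + 30 + 40 = 80 ms each
Remaining 2 lookups: 2 * 80 = 160 ms
Total = 130 + 160 = 290 ms

290


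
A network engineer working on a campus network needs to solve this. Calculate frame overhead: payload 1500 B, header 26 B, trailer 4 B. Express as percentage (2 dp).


Given: payload = 1500 B, header = 26 B, trailer = 4 B
Overhead bytes = header + trailer = 26 + 4 = 30
Total frame = payload + overhead = 1500 + 30 = 1530
Overhead % = 30 / 1530 * 100 = 1.9608% -> 1.96% (2 dp)

1.96


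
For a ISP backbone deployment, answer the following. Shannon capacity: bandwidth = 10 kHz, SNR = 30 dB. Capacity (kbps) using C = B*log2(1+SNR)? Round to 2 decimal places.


Given: B = 10 kHz, SNR = 30 dB
SNR linear = 10^(30/10) = 1000
1 + SNR = 1001
log2(1001) = 9.9672262588
C = 10 * 1000 * 9.9672262588 = 99672.2626 bps
C = 99.672263 kbps -> 99.67 kbps (2 dp)

99.67


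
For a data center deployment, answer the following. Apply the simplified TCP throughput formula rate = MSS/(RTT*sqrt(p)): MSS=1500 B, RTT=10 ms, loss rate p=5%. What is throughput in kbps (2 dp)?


Given: MSS = 1500 bytes, RTT = 10 ms, loss = 5%
RTT in seconds = 10 / 1000 = 0.01
Loss rate = 5% = 0.05
sqrt(loss) = sqrt(0.05) = 0.223606797750
Throughput (bytes/s) = 1500 / (0.01 * 0.223606797750) = 670820.3932
Throughput (kbps) = 670820.3932 * 8 / 1000 = 5366.563146 -> 5366.56 kbps (2 dp)

5366.56


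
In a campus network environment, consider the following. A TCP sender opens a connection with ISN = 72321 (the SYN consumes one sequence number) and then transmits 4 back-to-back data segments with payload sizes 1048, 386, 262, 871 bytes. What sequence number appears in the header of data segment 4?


The SYN occupies sequence number ISN = 72321, so the first data byte is ISN + 1 = 72322.
SEQ of data segment i = (ISN + 1) + sum of payload sizes of segments 1..i-1.
Segment 1: SEQ = 72322, payload = 1048 bytes
Segment 2: SEQ = 73370, payload = 386 bytes
Segment 3: SEQ = 73756, payload = 262 bytes
Segment 4: SEQ = 74018, payload = 871 bytes
SEQ of segment 4 = 72322 + 1048 + 386 + 262 = 74018

74018


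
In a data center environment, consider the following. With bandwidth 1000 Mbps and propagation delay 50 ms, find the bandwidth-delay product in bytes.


Given: bandwidth = 1000 Mbps, delay = 50 ms
BDP in bits = 1000 * 10^6 * 50 / 1000
BDP in bits = 50000000
BDP in bytes = 50000000 / 8 = 6250000

6250000


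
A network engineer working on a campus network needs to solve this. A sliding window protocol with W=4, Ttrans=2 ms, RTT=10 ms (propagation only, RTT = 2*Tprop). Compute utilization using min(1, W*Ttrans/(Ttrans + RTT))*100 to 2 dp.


Given: W = 4, Ttrans = 2 ms, RTT = 10 ms (= 2 * Tprop, Tprop = 5 ms)
Cycle time = Ttrans + RTT = 2 + 10 = 12 ms (first packet sent until its ACK returns)
W * Ttrans = 4 * 2 = 8 ms of sending per cycle
W * Ttrans / (Ttrans + RTT) = 8 / 12 = 0.666667
U = min(1, 0.666667) = 0.666667
U% = 66.67%

66.67


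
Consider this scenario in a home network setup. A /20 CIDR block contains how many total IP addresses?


Given: CIDR prefix /20
Host bits = 32 - 20 = 12
Total addresses = 2^12 = 4096

4096


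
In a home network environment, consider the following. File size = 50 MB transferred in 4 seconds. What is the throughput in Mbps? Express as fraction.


Given: file = 50 MB, time = 4 s
File in Mb = 50 * 8 = 400 Mb
Throughput = 400 / 4 Mbps
Throughput = 100 Mbps

100


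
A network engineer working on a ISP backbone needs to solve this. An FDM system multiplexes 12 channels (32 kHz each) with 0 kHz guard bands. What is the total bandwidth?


Given: 12 channels, 32 kHz each, guard = 0 kHz
Channel bandwidth = 12 * 32 = 384 kHz
Guard bands = 11 gaps * 0 kHz = 0 kHz
Total = 384 + 0 = 384 kHz

384


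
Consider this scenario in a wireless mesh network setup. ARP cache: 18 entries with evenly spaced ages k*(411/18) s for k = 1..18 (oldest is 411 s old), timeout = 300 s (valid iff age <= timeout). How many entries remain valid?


Ages are k * 411/18 s for k = 1..18 (spacing = 22.8333 s).
Entry k is valid iff k * 411/18 <= 300 iff k <= 18 * 300 / 411 = 13.1387
n_valid = floor(13.1387) = 13
(n_stale = 18 - 13 = 5)

13


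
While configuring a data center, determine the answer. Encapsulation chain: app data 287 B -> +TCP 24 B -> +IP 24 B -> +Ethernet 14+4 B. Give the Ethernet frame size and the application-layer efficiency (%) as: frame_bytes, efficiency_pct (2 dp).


TCP segment = 287 + 24 = 311 B
IP packet = 311 + 24 = 335 B
Ethernet frame = 335 + 14 + 4 = 353 B
Efficiency = app / frame = 287 / 353 = 0.813031 = 81.3031% -> 81.30% (2 dp)

353, 81.30


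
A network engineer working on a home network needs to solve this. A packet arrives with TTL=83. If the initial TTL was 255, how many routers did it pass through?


Given: initial TTL = 255, received TTL = 83
Hops = initial TTL - received TTL
Hops = 255 - 83 = 172

172


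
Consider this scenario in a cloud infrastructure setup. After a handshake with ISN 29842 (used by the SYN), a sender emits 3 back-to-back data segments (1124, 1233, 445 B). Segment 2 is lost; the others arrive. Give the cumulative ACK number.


SYN uses sequence number 29842; first data byte = ISN + 1 = 29843.
Segment 1: SEQ = 29843, len = 1124 B, covers [29843, 30966]
Segment 2: SEQ = 30967, len = 1233 B, covers [30967, 32199] [LOST]
Segment 3: SEQ = 32200, len = 445 B, covers [32200, 32644]
In-order data received: bytes [29843, 30966] (segments 1..1).
Segment 2 missing -> gap begins at byte 30967; later segments buffered out of order.
Cumulative ACK = next expected in-order byte = 29843 + 1124 = 30967

30967


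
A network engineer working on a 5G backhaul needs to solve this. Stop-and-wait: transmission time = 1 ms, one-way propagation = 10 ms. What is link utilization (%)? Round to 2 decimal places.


Given: Ttrans = 1 ms, Tprop = 10 ms
RTT = 2 * Tprop = 2 * 10 = 20 ms
U = Ttrans / (Ttrans + RTT)
U = 1 / (1 + 20)
U = 1 / 21 = 0.047619
U% = 4.76%

4.76


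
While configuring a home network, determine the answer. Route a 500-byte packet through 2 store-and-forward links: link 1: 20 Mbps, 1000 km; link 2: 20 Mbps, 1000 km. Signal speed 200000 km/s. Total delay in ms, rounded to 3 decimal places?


Packet = 500 bytes = 4000 bits. Store-and-forward: sum (t_trans + t_prop) per link.
Link 1: t_trans = 4000/(20*10^6) s = 0.2000 ms; t_prop = 1000/200000 s = 5.0000 ms; subtotal = 5.2000 ms
Link 2: t_trans = 4000/(20*10^6) s = 0.2000 ms; t_prop = 1000/200000 s = 5.0000 ms; subtotal = 5.2000 ms
End-to-end = 5.2000 + 5.2000 = 10.4000 ms -> 10.400 ms (3 dp)

10.400


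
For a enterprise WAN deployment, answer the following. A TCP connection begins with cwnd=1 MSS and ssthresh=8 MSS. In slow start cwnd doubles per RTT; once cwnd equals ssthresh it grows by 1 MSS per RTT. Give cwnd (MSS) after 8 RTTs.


RTT 0: cwnd = 1 MSS (initial)
RTT 1: cwnd = 2 MSS (slow start, doubled)
RTT 2: cwnd = 4 MSS (slow start, doubled)
RTT 3: cwnd = 8 MSS (slow start, doubled)
RTT 4: cwnd = 9 MSS (congestion avoidance, +1)
RTT 5: cwnd = 10 MSS (congestion avoidance, +1)
RTT 6: cwnd = 11 MSS (congestion avoidance, +1)
RTT 7: cwnd = 12 MSS (congestion avoidance, +1)
RTT 8: cwnd = 13 MSS (congestion avoidance, +1)

13


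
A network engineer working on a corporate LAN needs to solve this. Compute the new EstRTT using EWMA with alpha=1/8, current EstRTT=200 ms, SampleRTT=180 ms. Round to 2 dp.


Given: EstRTT = 200 ms, SampleRTT = 180 ms, alpha = 1/8
New EstRTT = (1 - alpha) * EstRTT + alpha * SampleRTT
(7/8) * 200 = 175
(1/8) * 180 = 22.5
New EstRTT = 175 + 22.5 = 197.5 ms -> 197.50 ms (2 dp)

197.50


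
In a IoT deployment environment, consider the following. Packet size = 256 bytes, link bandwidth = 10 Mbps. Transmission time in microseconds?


Given: packet = 256 bytes, bandwidth = 10 Mbps
Packet in bits = 256 * 8 = 2048 bits
Bandwidth = 10 * 10^6 = 10000000 bps
Time = 2048 / 10000000 seconds
Time in us = 2048 * 10^6 / 10000000 = 204.8

204.8


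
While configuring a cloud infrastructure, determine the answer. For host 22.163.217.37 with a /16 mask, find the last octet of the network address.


Given: IP = 22.163.217.37, prefix = /16
Subnet mask = 255.255.0.0
Last octet of IP: 37
Last octet of mask: 0
Network last octet = 37 AND 0 = 0

0


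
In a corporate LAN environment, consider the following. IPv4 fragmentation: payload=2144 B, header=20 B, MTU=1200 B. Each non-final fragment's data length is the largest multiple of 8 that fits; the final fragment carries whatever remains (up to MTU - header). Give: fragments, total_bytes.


Max data per non-final fragment = floor((MTU - header)/8)*8 = floor((1200 - 20)/8)*8 = floor(1180/8)*8 = 1176 B
Final fragment needs no 8-byte alignment: it can carry up to MTU - header = 1180 B
Non-final fragments needed = ceil((payload - 1180) / 1176) = ceil(964/1176) = ceil(0.8197) = 1
Number of fragments = 1 + 1 = 2
Fragment sizes (data): 1 * 1176 B + 968 B (last, 968 <= 1180 OK)
Total bytes sent = payload + n_frags * header = 2144 + 2*20 = 2144 + 40 = 2184 B

2, 2184


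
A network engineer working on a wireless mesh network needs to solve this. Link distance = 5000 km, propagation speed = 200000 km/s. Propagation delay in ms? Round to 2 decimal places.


Given: distance = 5000 km, speed = 200000 km/s
Delay = distance / speed = 5000 / 200000 seconds
Delay in ms = 5000 * 1000 / 200000
Delay = 25.0000 ms
Rounded to 2 dp = 25.00 ms

25.00


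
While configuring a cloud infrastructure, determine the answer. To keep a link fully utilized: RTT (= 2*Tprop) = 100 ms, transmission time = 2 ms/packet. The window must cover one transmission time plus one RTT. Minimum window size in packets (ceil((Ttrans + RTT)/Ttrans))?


Given: Ttrans = 2 ms, RTT = 100 ms (= 2 * Tprop, Tprop = 50 ms)
Time until first ACK returns = Ttrans + RTT = 2 + 100 = 102 ms
Need W * Ttrans >= Ttrans + RTT  ->  W >= (Ttrans + RTT) / Ttrans
(Ttrans + RTT) / Ttrans = 102 / 2 = 51
W_min = ceil(51) = 51

51


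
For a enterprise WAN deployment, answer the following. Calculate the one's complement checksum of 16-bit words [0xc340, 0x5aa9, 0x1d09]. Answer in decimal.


Given words: [0xc340, 0x5aa9, 0x1d09]
Step 1: Sum all words
Raw sum = 49984 + 23209 + 7433 = 80626
Step 2: Fold carry: (15090 + 1) = 15091
One's complement = ~15091 & 0xFFFF = 50444

50444


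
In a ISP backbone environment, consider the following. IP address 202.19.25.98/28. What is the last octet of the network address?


Given: IP = 202.19.25.98, prefix = /28
Subnet mask = 255.255.255.240
Last octet of IP: 98
Last octet of mask: 240
Network last octet = 98 AND 240 = 96

96


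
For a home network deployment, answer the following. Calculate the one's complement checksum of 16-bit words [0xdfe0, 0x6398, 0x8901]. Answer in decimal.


Given words: [0xdfe0, 0x6398, 0x8901]
Step 1: Sum all words
Raw sum = 57312 + 25496 + 35073 = 117881
Step 2: Fold carry: (52345 + 1) = 52346
One's complement = ~52346 & 0xFFFF = 13189

13189


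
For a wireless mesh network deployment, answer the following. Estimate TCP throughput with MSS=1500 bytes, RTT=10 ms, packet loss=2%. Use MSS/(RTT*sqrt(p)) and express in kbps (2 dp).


Given: MSS = 1500 bytes, RTT = 10 ms, loss = 2%
RTT in seconds = 10 / 1000 = 0.01
Loss rate = 2% = 0.02
sqrt(loss) = sqrt(0.02) = 0.141421356237
Throughput (bytes/s) = 1500 / (0.01 * 0.141421356237) = 1060660.1718
Throughput (kbps) = 1060660.1718 * 8 / 1000 = 8485.281374 -> 8485.28 kbps (2 dp)

8485.28


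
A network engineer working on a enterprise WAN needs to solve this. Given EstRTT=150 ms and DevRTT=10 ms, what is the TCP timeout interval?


Given: EstRTT = 150 ms, DevRTT = 10 ms
Timeout = EstRTT + 4 * DevRTT
4 * DevRTT = 4 * 10 = 40
Timeout = 150 + 40 = 190 ms

190


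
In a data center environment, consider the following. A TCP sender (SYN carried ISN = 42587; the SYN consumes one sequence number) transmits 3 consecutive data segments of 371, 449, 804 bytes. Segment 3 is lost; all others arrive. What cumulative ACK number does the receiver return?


SYN uses sequence number 42587; first data byte = ISN + 1 = 42588.
Segment 1: SEQ = 42588, len = 371 B, covers [42588, 42958]
Segment 2: SEQ = 42959, len = 449 B, covers [42959, 43407]
Segment 3: SEQ = 43408, len = 804 B, covers [43408, 44211] [LOST]
In-order data received: bytes [42588, 43407] (segments 1..2).
Segment 3 missing -> gap begins at byte 43408.
Cumulative ACK = next expected in-order byte = 42588 + 371 + 449 = 43408

43408


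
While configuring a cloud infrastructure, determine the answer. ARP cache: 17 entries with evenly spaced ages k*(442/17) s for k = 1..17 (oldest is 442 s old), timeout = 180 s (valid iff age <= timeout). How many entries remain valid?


Ages are k * 442/17 s for k = 1..17 (spacing = 26.0000 s).
Entry k is valid iff k * 442/17 <= 180 iff k <= 17 * 180 / 442 = 6.9231
n_valid = floor(6.9231) = 6
(n_stale = 17 - 6 = 11)

6


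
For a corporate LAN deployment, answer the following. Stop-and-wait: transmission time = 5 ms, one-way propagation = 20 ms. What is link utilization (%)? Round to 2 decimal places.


Given: Ttrans = 5 ms, Tprop = 20 ms
RTT = 2 * Tprop = 2 * 20 = 40 ms
U = Ttrans / (Ttrans + RTT)
U = 5 / (5 + 40)
U = 5 / 45 = 0.111111
U% = 11.11%

11.11


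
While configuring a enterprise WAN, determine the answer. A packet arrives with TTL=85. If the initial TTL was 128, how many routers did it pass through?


Given: initial TTL = 128, received TTL = 85
Hops = initial TTL - received TTL
Hops = 128 - 85 = 43

43


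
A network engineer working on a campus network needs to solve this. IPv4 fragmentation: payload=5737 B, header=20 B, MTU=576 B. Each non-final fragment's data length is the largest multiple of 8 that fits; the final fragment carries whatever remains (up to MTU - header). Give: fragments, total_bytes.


Max data per non-final fragment = floor((MTU - header)/8)*8 = floor((576 - 20)/8)*8 = floor(556/8)*8 = 552 B
Final fragment needs no 8-byte alignment: it can carry up to MTU - header = 556 B
Non-final fragments needed = ceil((payload - 556) / 552) = ceil(5181/552) = ceil(9.3859) = 10
Number of fragments = 10 + 1 = 11
Fragment sizes (data): 10 * 552 B + 217 B (last, 217 <= 556 OK)
Total bytes sent = payload + n_frags * header = 5737 + 11*20 = 5737 + 220 = 5957 B

11, 5957


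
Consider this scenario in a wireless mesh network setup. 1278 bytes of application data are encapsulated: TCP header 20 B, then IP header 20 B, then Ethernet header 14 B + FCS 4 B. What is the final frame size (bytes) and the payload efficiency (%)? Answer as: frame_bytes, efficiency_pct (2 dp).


TCP segment = 1278 + 20 = 1298 B
IP packet = 1298 + 20 = 1318 B
Ethernet frame = 1318 + 14 + 4 = 1336 B
Efficiency = app / frame = 1278 / 1336 = 0.956587 = 95.6587% -> 95.66% (2 dp)

1336, 95.66


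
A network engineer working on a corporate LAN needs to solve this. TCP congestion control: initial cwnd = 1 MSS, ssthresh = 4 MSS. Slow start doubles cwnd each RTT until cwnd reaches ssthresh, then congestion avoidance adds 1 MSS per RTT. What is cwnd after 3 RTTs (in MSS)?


RTT 0: cwnd = 1 MSS (initial)
RTT 1: cwnd = 2 MSS (slow start, doubled)
RTT 2: cwnd = 4 MSS (slow start, doubled)
RTT 3: cwnd = 5 MSS (congestion avoidance, +1)

5


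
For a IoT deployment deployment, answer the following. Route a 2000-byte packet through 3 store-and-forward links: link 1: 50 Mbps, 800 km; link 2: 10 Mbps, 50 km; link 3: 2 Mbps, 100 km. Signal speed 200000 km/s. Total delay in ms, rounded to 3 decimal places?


Packet = 2000 bytes = 16000 bits. Store-and-forward: sum (t_trans + t_prop) per link.
Link 1: t_trans = 16000/(50*10^6) s = 0.3200 ms; t_prop = 800/200000 s = 4.0000 ms; subtotal = 4.3200 ms
Link 2: t_trans = 16000/(10*10^6) s = 1.6000 ms; t_prop = 50/200000 s = 0.2500 ms; subtotal = 1.8500 ms
Link 3: t_trans = 16000/(2*10^6) s = 8.0000 ms; t_prop = 100/200000 s = 0.5000 ms; subtotal = 8.5000 ms
End-to-end = 4.3200 + 1.8500 + 8.5000 = 14.6700 ms -> 14.670 ms (3 dp)

14.670


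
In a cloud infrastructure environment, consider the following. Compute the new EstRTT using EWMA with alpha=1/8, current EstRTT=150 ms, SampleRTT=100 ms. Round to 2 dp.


Given: EstRTT = 150 ms, SampleRTT = 100 ms, alpha = 1/8
New EstRTT = (1 - alpha) * EstRTT + alpha * SampleRTT
(7/8) * 150 = 131.25
(1/8) * 100 = 12.5
New EstRTT = 131.25 + 12.5 = 143.75 ms -> 143.75 ms (2 dp)

143.75


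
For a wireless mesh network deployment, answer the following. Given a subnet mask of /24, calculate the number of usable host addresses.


Given: subnet mask /24
Host bits = 32 - 24 = 8
Total addresses = 2^8 = 256
Usable hosts = 256 - 2 (network + broadcast) = 254

254


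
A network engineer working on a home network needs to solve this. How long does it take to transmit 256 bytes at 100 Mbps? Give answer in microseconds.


Given: packet = 256 bytes, bandwidth = 100 Mbps
Packet in bits = 256 * 8 = 2048 bits
Bandwidth = 100 * 10^6 = 100000000 bps
Time = 2048 / 100000000 seconds
Time in us = 2048 * 10^6 / 100000000 = 20.48

20.48


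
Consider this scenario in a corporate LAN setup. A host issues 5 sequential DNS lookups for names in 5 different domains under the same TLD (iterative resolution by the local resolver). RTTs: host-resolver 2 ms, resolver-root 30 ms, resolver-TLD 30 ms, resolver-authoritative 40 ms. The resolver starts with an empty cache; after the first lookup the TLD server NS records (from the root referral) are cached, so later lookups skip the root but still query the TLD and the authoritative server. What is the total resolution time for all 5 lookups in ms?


Lookup 1 (cold cache): local + root + TLD + auth = 2 + 30 + 30 + 40 = 102 ms
Lookups 2..5 (TLD NS cached -> skip root; new domain -> still ask TLD and auth): local + TLD + auth = 2 + 30 + 40 = 72 ms each
Remaining 4 lookups: 4 * 72 = 288 ms
Total = 102 + 288 = 390 ms

390


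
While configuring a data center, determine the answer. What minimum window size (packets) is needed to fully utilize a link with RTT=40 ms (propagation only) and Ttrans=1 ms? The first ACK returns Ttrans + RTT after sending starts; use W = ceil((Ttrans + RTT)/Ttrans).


Given: Ttrans = 1 ms, RTT = 40 ms (= 2 * Tprop, Tprop = 20 ms)
Time until first ACK returns = Ttrans + RTT = 1 + 40 = 41 ms
Need W * Ttrans >= Ttrans + RTT  ->  W >= (Ttrans + RTT) / Ttrans
(Ttrans + RTT) / Ttrans = 41 / 1 = 41
W_min = ceil(41) = 41

41


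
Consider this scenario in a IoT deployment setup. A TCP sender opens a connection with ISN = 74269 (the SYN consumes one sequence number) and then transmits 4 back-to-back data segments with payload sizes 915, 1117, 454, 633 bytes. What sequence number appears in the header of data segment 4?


The SYN occupies sequence number ISN = 74269, so the first data byte is ISN + 1 = 74270.
SEQ of data segment i = (ISN + 1) + sum of payload sizes of segments 1..i-1.
Segment 1: SEQ = 74270, payload = 915 bytes
Segment 2: SEQ = 75185, payload = 1117 bytes
Segment 3: SEQ = 76302, payload = 454 bytes
Segment 4: SEQ = 76756, payload = 633 bytes
SEQ of segment 4 = 74270 + 915 + 1117 + 454 = 76756

76756


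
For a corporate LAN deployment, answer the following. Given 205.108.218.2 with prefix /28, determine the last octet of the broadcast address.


Given: IP = 205.108.218.2, prefix = /28
Host bits = 32 - 28 = 4
Network last octet = 2 AND mask = 0
Host part size = 2^4 - 1 = 15
Broadcast last octet = 0 OR 15 = 15

15


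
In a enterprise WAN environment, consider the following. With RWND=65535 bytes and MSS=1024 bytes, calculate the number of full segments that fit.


Given: RWND = 65535 bytes, MSS = 1024 bytes
Full segments = floor(RWND / MSS)
Full segments = floor(65535 / 1024)
Full segments = floor(63.999) = 63

63


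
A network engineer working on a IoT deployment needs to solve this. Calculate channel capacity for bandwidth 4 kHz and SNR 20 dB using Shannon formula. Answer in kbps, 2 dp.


Given: B = 4 kHz, SNR = 20 dB
SNR linear = 10^(20/10) = 100
1 + SNR = 101
log2(101) = 6.6582114828
C = 4 * 1000 * 6.6582114828 = 26632.8459 bps
C = 26.632846 kbps -> 26.63 kbps (2 dp)

26.63


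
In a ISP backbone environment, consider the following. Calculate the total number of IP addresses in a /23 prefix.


Given: CIDR prefix /23
Host bits = 32 - 23 = 9
Total addresses = 2^9 = 512

512


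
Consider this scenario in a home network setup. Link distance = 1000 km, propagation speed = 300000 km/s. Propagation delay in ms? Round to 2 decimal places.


Given: distance = 1000 km, speed = 300000 km/s
Delay = distance / speed = 1000 / 300000 seconds
Delay in ms = 1000 * 1000 / 300000
Delay = 3.3333 ms
Rounded to 2 dp = 3.33 ms

3.33


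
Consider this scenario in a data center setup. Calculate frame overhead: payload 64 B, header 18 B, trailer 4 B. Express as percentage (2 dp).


Given: payload = 64 B, header = 18 B, trailer = 4 B
Overhead bytes = header + trailer = 18 + 4 = 22
Total frame = payload + overhead = 64 + 22 = 86
Overhead % = 22 / 86 * 100 = 25.5814% -> 25.58% (2 dp)

25.58


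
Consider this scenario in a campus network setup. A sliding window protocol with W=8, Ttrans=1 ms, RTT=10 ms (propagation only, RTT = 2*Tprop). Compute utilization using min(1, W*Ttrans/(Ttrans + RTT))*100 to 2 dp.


Given: W = 8, Ttrans = 1 ms, RTT = 10 ms (= 2 * Tprop, Tprop = 5 ms)
Cycle time = Ttrans + RTT = 1 + 10 = 11 ms (first packet sent until its ACK returns)
W * Ttrans = 8 * 1 = 8 ms of sending per cycle
W * Ttrans / (Ttrans + RTT) = 8 / 11 = 0.727273
U = min(1, 0.727273) = 0.727273
U% = 72.73%

72.73


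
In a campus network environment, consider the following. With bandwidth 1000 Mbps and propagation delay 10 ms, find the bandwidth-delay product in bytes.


Given: bandwidth = 1000 Mbps, delay = 10 ms
BDP in bits = 1000 * 10^6 * 10 / 1000
BDP in bits = 10000000
BDP in bytes = 10000000 / 8 = 1250000

1250000


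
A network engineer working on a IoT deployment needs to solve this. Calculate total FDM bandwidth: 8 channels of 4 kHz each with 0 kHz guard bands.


Given: 8 channels, 4 kHz each, guard = 0 kHz
Channel bandwidth = 8 * 4 = 32 kHz
Guard bands = 7 gaps * 0 kHz = 0 kHz
Total = 32 + 0 = 32 kHz

32


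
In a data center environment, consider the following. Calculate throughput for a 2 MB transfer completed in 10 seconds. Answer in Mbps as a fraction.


Given: file = 2 MB, time = 10 s
File in Mb = 2 * 8 = 16 Mb
Throughput = 16 / 10 Mbps
Throughput = 8/5 Mbps

8/5


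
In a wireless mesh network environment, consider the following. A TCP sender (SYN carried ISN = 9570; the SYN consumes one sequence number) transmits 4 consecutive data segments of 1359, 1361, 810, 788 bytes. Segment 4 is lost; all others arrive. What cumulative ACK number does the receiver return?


SYN uses sequence number 9570; first data byte = ISN + 1 = 9571.
Segment 1: SEQ = 9571, len = 1359 B, covers [9571, 10929]
Segment 2: SEQ = 10930, len = 1361 B, covers [10930, 12290]
Segment 3: SEQ = 12291, len = 810 B, covers [12291, 13100]
Segment 4: SEQ = 13101, len = 788 B, covers [13101, 13888] [LOST]
In-order data received: bytes [9571, 13100] (segments 1..3).
Segment 4 missing -> gap begins at byte 13101.
Cumulative ACK = next expected in-order byte = 9571 + 1359 + 1361 + 810 = 13101

13101


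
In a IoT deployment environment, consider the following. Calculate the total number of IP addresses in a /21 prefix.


Given: CIDR prefix /21
Host bits = 32 - 21 = 11
Total addresses = 2^11 = 2048

2048


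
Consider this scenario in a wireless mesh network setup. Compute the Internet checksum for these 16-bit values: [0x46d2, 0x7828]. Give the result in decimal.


Given words: [0x46d2, 0x7828]
Step 1: Sum all words
Raw sum = 18130 + 30760 = 48890
One's complement = ~48890 & 0xFFFF = 16645

16645


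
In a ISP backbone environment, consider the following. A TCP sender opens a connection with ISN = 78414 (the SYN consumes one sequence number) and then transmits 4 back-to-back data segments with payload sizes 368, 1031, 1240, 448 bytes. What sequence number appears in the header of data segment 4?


The SYN occupies sequence number ISN = 78414, so the first data byte is ISN + 1 = 78415.
SEQ of data segment i = (ISN + 1) + sum of payload sizes of segments 1..i-1.
Segment 1: SEQ = 78415, payload = 368 bytes
Segment 2: SEQ = 78783, payload = 1031 bytes
Segment 3: SEQ = 79814, payload = 1240 bytes
Segment 4: SEQ = 81054, payload = 448 bytes
SEQ of segment 4 = 78415 + 368 + 1031 + 1240 = 81054

81054


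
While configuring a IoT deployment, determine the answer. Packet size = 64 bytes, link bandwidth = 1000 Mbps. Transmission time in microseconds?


Given: packet = 64 bytes, bandwidth = 1000 Mbps
Packet in bits = 64 * 8 = 512 bits
Bandwidth = 1000 * 10^6 = 1000000000 bps
Time = 512 / 1000000000 seconds
Time in us = 512 * 10^6 / 1000000000 = 0.512

0.512


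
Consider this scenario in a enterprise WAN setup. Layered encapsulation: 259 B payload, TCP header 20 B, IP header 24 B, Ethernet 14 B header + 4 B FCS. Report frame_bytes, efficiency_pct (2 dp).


TCP segment = 259 + 20 = 279 B
IP packet = 279 + 24 = 303 B
Ethernet frame = 303 + 14 + 4 = 321 B
Efficiency = app / frame = 259 / 321 = 0.806854 = 80.6854% -> 80.69% (2 dp)

321, 80.69


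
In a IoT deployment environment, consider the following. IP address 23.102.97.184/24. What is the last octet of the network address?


Given: IP = 23.102.97.184, prefix = /24
Subnet mask = 255.255.255.0
Last octet of IP: 184
Last octet of mask: 0
Network last octet = 184 AND 0 = 0

0


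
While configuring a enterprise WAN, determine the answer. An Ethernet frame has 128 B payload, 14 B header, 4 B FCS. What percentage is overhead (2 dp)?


Given: payload = 128 B, header = 14 B, trailer = 4 B
Overhead bytes = header + trailer = 14 + 4 = 18
Total frame = payload + overhead = 128 + 18 = 146
Overhead % = 18 / 146 * 100 = 12.3288% -> 12.33% (2 dp)

12.33


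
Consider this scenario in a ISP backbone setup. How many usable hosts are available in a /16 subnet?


Given: subnet mask /16
Host bits = 32 - 16 = 16
Total addresses = 2^16 = 65536
Usable hosts = 65536 - 2 (network + broadcast) = 65534

65534


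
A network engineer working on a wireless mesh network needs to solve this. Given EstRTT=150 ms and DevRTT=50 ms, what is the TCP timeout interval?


Given: EstRTT = 150 ms, DevRTT = 50 ms
Timeout = EstRTT + 4 * DevRTT
4 * DevRTT = 4 * 50 = 200
Timeout = 150 + 200 = 350 ms

350


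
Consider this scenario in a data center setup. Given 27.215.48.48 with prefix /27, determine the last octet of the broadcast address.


Given: IP = 27.215.48.48, prefix = /27
Host bits = 32 - 27 = 5
Network last octet = 48 AND mask = 32
Host part size = 2^5 - 1 = 31
Broadcast last octet = 32 OR 31 = 63

63


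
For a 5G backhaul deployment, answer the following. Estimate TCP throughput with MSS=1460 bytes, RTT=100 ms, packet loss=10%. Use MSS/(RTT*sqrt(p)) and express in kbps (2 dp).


Given: MSS = 1460 bytes, RTT = 100 ms, loss = 10%
RTT in seconds = 100 / 1000 = 0.1
Loss rate = 10% = 0.1
sqrt(loss) = sqrt(0.1) = 0.316227766017
Throughput (bytes/s) = 1460 / (0.1 * 0.316227766017) = 46169.2538
Throughput (kbps) = 46169.2538 * 8 / 1000 = 369.354031 -> 369.35 kbps (2 dp)

369.35


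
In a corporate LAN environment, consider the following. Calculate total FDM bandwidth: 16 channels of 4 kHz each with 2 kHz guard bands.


Given: 16 channels, 4 kHz each, guard = 2 kHz
Channel bandwidth = 16 * 4 = 64 kHz
Guard bands = 15 gaps * 2 kHz = 30 kHz
Total = 64 + 30 = 94 kHz

94


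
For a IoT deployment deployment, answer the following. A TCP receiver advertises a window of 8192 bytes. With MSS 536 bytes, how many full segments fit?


Given: RWND = 8192 bytes, MSS = 536 bytes
Full segments = floor(RWND / MSS)
Full segments = floor(8192 / 536)
Full segments = floor(15.2836) = 15

15


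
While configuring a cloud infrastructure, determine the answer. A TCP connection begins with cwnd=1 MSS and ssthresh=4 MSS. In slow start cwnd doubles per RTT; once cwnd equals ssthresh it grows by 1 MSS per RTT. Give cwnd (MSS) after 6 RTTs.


RTT 0: cwnd = 1 MSS (initial)
RTT 1: cwnd = 2 MSS (slow start, doubled)
RTT 2: cwnd = 4 MSS (slow start, doubled)
RTT 3: cwnd = 5 MSS (congestion avoidance, +1)
RTT 4: cwnd = 6 MSS (congestion avoidance, +1)
RTT 5: cwnd = 7 MSS (congestion avoidance, +1)
RTT 6: cwnd = 8 MSS (congestion avoidance, +1)

8


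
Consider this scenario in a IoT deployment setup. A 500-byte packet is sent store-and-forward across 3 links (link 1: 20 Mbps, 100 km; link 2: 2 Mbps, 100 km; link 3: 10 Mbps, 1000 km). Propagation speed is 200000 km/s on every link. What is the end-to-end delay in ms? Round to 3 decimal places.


Packet = 500 bytes = 4000 bits. Store-and-forward: sum (t_trans + t_prop) per link.
Link 1: t_trans = 4000/(20*10^6) s = 0.2000 ms; t_prop = 100/200000 s = 0.5000 ms; subtotal = 0.7000 ms
Link 2: t_trans = 4000/(2*10^6) s = 2.0000 ms; t_prop = 100/200000 s = 0.5000 ms; subtotal = 2.5000 ms
Link 3: t_trans = 4000/(10*10^6) s = 0.4000 ms; t_prop = 1000/200000 s = 5.0000 ms; subtotal = 5.4000 ms
End-to-end = 0.7000 + 2.5000 + 5.4000 = 8.6000 ms -> 8.600 ms (3 dp)

8.600


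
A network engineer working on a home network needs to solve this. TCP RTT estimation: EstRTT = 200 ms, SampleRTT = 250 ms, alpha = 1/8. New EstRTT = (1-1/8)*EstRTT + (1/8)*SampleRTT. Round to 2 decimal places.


Given: EstRTT = 200 ms, SampleRTT = 250 ms, alpha = 1/8
New EstRTT = (1 - alpha) * EstRTT + alpha * SampleRTT
(7/8) * 200 = 175
(1/8) * 250 = 31.25
New EstRTT = 175 + 31.25 = 206.25 ms -> 206.25 ms (2 dp)

206.25


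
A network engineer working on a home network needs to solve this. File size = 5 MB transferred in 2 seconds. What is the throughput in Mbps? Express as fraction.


Given: file = 5 MB, time = 2 s
File in Mb = 5 * 8 = 40 Mb
Throughput = 40 / 2 Mbps
Throughput = 20 Mbps

20


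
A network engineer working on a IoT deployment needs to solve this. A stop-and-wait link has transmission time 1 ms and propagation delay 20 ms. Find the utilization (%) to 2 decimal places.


Given: Ttrans = 1 ms, Tprop = 20 ms
RTT = 2 * Tprop = 2 * 20 = 40 ms
U = Ttrans / (Ttrans + RTT)
U = 1 / (1 + 40)
U = 1 / 41 = 0.02439
U% = 2.44%

2.44


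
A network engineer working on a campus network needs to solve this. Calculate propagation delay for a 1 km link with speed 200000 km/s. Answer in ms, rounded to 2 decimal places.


Given: distance = 1 km, speed = 200000 km/s
Delay = distance / speed = 1 / 200000 seconds
Delay in ms = 1 * 1000 / 200000
Delay = 0.0050 ms
Rounded to 2 dp = 0.01 ms

0.01


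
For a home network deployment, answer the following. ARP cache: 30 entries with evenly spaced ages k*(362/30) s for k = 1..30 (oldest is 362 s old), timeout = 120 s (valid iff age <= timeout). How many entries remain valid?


Ages are k * 362/30 s for k = 1..30 (spacing = 12.0667 s).
Entry k is valid iff k * 362/30 <= 120 iff k <= 30 * 120 / 362 = 9.9448
n_valid = floor(9.9448) = 9
(n_stale = 30 - 9 = 21)

9


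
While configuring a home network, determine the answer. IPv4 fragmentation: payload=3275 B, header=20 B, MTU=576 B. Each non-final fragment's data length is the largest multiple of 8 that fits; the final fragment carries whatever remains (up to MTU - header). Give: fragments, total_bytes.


Max data per non-final fragment = floor((MTU - header)/8)*8 = floor((576 - 20)/8)*8 = floor(556/8)*8 = 552 B
Final fragment needs no 8-byte alignment: it can carry up to MTU - header = 556 B
Non-final fragments needed = ceil((payload - 556) / 552) = ceil(2719/552) = ceil(4.9257) = 5
Number of fragments = 5 + 1 = 6
Fragment sizes (data): 5 * 552 B + 515 B (last, 515 <= 556 OK)
Total bytes sent = payload + n_frags * header = 3275 + 6*20 = 3275 + 120 = 3395 B

6, 3395


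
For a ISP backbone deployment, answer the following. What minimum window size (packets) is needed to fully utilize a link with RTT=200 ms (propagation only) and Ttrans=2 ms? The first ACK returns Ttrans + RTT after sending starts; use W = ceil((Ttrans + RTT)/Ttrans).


Given: Ttrans = 2 ms, RTT = 200 ms (= 2 * Tprop, Tprop = 100 ms)
Time until first ACK returns = Ttrans + RTT = 2 + 200 = 202 ms
Need W * Ttrans >= Ttrans + RTT  ->  W >= (Ttrans + RTT) / Ttrans
(Ttrans + RTT) / Ttrans = 202 / 2 = 101
W_min = ceil(101) = 101

101


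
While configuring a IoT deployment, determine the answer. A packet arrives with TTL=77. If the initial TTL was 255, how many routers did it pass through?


Given: initial TTL = 255, received TTL = 77
Hops = initial TTL - received TTL
Hops = 255 - 77 = 178

178


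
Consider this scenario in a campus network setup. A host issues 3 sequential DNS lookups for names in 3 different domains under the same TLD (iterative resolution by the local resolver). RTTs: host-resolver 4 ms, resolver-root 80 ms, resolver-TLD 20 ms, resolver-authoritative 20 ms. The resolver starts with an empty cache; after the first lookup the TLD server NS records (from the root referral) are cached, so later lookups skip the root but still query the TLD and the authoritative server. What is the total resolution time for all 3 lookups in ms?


Lookup 1 (cold cache): local + root + TLD + auth = 4 + 80 + 20 + 20 = 124 ms
Lookups 2..3 (TLD NS cached -> skip root; new domain -> still ask TLD and auth): local + TLD + auth = 4 + 20 + 20 = 44 ms each
Remaining 2 lookups: 2 * 44 = 88 ms
Total = 124 + 88 = 212 ms

212


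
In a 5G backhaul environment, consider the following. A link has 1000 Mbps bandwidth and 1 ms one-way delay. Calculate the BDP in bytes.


Given: bandwidth = 1000 Mbps, delay = 1 ms
BDP in bits = 1000 * 10^6 * 1 / 1000
BDP in bits = 1000000
BDP in bytes = 1000000 / 8 = 125000

125000


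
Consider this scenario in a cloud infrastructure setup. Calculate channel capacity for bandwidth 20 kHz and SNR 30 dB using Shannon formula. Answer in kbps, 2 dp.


Given: B = 20 kHz, SNR = 30 dB
SNR linear = 10^(30/10) = 1000
1 + SNR = 1001
log2(1001) = 9.9672262588
C = 20 * 1000 * 9.9672262588 = 199344.5252 bps
C = 199.344525 kbps -> 199.34 kbps (2 dp)

199.34
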